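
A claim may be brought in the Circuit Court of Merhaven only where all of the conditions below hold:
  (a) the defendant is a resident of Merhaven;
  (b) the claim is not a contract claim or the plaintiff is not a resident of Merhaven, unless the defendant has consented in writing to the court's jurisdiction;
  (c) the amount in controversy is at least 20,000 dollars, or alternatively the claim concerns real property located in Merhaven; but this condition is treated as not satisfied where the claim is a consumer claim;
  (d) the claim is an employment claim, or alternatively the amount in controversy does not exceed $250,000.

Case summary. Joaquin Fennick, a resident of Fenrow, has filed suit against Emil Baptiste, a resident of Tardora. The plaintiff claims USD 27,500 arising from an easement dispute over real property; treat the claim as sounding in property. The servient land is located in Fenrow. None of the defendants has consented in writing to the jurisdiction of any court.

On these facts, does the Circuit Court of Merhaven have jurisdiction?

No

The Circuit Court of Merhaven:
  (a) The defendant resides in Tardora, not Merhaven. Not satisfied.
  (b) The claim is a property claim, not a contract claim, so this disjunct is met. Satisfied.
  (c) The amount in controversy is USD 27,500, which meets the 20,000 dollars floor, so this disjunct is met. And the carve-out is inapplicable — the claim is a property claim, not a consumer claim. Condition met.
  (d) The amount in controversy is 27,500 dollars, within the 250,000 dollars ceiling, which satisfies one of the alternatives. Met.
  → No jurisdiction.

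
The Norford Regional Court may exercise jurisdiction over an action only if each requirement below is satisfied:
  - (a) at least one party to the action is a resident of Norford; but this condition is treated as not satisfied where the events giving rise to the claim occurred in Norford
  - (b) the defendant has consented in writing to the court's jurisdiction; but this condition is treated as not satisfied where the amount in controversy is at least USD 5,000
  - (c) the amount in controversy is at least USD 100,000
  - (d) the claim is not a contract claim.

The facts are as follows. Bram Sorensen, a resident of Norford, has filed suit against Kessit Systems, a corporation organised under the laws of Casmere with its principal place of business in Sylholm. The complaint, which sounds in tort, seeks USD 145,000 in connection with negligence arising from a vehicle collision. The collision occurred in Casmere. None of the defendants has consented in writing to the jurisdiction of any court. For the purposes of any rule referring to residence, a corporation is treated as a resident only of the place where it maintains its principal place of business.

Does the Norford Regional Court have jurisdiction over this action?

The Norford Regional Court:
  (a) Bram Sorensen resides in Norford. The exception is not triggered, since the operative events occurred in Casmere, not Norford. Satisfied.
  (b) No such written consent has been filed. Not satisfied.
  (c) The amount in controversy is USD 145,000, which meets the USD 100,000 floor. Met.
  (d) The claim is a tort claim, not a contract claim. Met.
  → The court lacks jurisdiction.

No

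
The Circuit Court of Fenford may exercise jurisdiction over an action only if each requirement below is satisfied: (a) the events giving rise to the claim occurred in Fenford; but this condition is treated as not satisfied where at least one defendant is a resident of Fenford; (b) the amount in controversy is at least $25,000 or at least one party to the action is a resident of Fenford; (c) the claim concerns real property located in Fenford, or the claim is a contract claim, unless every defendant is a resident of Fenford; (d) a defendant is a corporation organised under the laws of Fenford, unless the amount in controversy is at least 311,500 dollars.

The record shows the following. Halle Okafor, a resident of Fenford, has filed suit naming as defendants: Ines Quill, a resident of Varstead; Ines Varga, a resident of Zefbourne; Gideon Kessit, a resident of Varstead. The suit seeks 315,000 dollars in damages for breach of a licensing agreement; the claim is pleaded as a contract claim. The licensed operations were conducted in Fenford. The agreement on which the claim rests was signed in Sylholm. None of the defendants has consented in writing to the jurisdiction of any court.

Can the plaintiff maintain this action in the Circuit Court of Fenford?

Yes

The Circuit Court of Fenford:
  (a) The operative events occurred in Fenford. The carve-out does not apply: no defendant resides in Fenford (they reside in Varstead, Zefbourne, Varstead). Met.
  (b) The amount in controversy is 315,000 dollars, which meets the 25,000 dollars floor, so this disjunct is met. Condition met.
  (c) The claim is a contract claim, so one alternative holds. Condition met.
  (d) No defendant is a corporation. But the amount in controversy is USD 315,000, which meets the $311,500 floor, and the 'unless' clause therefore excuses the requirement. Condition met.
  → All conditions met; jurisdiction exists.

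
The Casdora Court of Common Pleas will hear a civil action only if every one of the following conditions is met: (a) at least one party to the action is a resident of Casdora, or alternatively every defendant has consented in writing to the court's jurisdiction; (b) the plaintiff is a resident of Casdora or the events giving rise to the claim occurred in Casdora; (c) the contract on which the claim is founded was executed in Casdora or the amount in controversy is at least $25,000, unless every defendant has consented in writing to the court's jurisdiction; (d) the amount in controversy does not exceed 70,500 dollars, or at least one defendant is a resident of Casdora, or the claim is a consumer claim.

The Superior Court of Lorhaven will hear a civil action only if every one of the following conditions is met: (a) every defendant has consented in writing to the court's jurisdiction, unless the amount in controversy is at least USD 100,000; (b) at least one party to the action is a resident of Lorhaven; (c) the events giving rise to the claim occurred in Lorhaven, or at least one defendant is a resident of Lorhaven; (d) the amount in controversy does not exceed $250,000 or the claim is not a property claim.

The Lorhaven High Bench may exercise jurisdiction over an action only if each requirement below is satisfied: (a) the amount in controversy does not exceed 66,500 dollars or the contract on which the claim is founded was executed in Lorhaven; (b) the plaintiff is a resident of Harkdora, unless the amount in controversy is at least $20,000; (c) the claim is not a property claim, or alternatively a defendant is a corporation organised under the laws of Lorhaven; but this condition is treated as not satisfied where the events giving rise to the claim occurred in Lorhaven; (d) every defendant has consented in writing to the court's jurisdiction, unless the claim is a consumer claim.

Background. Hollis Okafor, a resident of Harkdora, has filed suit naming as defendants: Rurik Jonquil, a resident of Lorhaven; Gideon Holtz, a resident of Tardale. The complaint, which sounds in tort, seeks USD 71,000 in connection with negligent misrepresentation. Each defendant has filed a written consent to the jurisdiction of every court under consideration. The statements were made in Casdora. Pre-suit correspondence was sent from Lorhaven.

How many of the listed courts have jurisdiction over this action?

1

The Casdora Court of Common Pleas:
  (a) Every defendant has filed written consent, which satisfies one of the alternatives. Condition met.
  (b) The operative events occurred in Casdora, which satisfies one of the alternatives. Met.
  (c) The amount in controversy is USD 71,000, which meets the 25,000 dollars floor, so one alternative holds. Satisfied.
  (d) The amount in controversy is 71,000 dollars, above the USD 70,500 ceiling; no defendant resides in Casdora (they reside in Lorhaven, Tardale); the claim is a tort claim, not a consumer claim — none of the alternatives is met. Not met.
  → The court lacks jurisdiction.
The Superior Court of Lorhaven:
  (a) Every defendant has filed written consent. Met.
  (b) Rurik Jonquil resides in Lorhaven. Met.
  (c) Rurik Jonquil resides in Lorhaven — that alternative is enough. Met.
  (d) The amount in controversy is $71,000, within the $250,000 ceiling, which satisfies one of the alternatives. Satisfied.
  → Jurisdiction lies.
The Lorhaven High Bench:
  (a) The amount in controversy is 71,000 dollars, above the 66,500 dollars ceiling; no contract (and hence no place of execution) is alleged — no alternative holds. Condition not met.
  (b) The plaintiff resides in Harkdora. Met.
  (c) The claim is a tort claim, not a property claim — that alternative is enough. And the carve-out is inapplicable — the operative events occurred in Casdora, not Lorhaven. Met.
  (d) Every defendant has filed written consent. Met.
  → No jurisdiction.
Courts with jurisdiction: the Superior Court of Lorhaven — 1 in total.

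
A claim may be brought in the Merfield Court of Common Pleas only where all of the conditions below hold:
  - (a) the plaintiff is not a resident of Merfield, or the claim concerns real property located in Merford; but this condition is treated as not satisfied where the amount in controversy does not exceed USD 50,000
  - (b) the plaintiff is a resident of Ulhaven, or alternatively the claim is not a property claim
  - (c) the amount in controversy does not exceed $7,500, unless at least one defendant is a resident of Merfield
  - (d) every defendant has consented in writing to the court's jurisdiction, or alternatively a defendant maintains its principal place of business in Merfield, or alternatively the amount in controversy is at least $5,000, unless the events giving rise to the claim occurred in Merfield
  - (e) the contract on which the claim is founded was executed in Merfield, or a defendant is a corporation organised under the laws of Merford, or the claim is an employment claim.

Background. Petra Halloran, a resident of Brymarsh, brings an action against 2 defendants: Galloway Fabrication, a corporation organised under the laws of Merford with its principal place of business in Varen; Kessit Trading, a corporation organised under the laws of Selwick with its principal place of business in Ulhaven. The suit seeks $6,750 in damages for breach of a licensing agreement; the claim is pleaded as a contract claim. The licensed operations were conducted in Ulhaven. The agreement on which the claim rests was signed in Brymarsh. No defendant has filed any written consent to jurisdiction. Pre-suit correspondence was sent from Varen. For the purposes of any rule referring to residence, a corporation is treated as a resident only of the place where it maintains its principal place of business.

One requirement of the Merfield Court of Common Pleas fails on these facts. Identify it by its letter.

The Merfield Court of Common Pleas:
  (a) The plaintiff resides in Brymarsh, which is not Merfield — that alternative is enough. However, the amount in controversy is USD 6,750, within the 50,000 dollars ceiling, which falls within the stated exception and so defeats the condition. Condition not met.
  (b) The claim is a contract claim, not a property claim — that alternative is enough. Satisfied.
  (c) The amount in controversy is $6,750, within the 7,500 dollars ceiling. Satisfied.
  (d) The amount in controversy is 6,750 dollars, which meets the USD 5,000 floor, so one alternative holds. Met.
  (e) Galloway Fabrication is organised under the laws of Merford — that alternative is enough. Satisfied.
Only condition (a) fails.

(a)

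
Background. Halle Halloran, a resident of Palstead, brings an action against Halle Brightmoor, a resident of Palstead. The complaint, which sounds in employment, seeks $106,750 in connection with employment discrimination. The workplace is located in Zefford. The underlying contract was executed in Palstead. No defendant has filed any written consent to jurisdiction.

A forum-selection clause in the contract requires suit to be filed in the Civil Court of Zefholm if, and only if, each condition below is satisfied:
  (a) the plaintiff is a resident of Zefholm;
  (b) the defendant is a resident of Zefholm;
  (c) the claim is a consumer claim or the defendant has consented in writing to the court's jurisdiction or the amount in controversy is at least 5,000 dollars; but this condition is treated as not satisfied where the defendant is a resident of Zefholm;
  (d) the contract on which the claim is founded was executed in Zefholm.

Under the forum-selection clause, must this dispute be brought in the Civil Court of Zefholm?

No

The Civil Court of Zefholm:
  (a) The plaintiff resides in Palstead, not Zefholm. Not satisfied.
  (b) The defendant resides in Palstead, not Zefholm. Not met.
  (c) The amount in controversy is USD 106,750, which meets the USD 5,000 floor, which satisfies one of the alternatives. And the carve-out is inapplicable — the defendant resides in Palstead, not Zefholm. Met.
  (d) The contract was executed in Palstead, not Zefholm. Not satisfied.
  → Forum clause is not triggered.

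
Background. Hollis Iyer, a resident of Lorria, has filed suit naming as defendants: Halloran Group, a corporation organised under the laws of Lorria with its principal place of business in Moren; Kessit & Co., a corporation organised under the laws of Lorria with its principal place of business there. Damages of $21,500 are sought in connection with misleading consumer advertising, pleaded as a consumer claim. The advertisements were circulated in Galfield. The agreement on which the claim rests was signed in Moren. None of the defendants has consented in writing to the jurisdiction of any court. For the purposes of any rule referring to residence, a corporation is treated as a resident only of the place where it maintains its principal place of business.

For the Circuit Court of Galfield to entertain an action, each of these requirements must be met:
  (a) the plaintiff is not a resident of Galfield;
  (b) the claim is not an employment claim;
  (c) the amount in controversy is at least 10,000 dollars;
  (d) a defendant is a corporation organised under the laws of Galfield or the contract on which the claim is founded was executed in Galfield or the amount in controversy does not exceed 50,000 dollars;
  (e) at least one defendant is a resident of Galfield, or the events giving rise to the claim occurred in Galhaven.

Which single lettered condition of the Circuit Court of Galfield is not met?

The Circuit Court of Galfield:
  (a) The plaintiff resides in Lorria, which is not Galfield. Condition met.
  (b) The claim is a consumer claim, not an employment claim. Met.
  (c) The amount in controversy is USD 21,500, which meets the USD 10,000 floor. Met.
  (d) The amount in controversy is $21,500, within the 50,000 dollars ceiling, so one alternative holds. Met.
  (e) No defendant resides in Galfield (they reside in Moren, Lorria); the operative events occurred in Galfield, not Galhaven — no alternative holds. Not met.
Only condition (e) fails.

(e)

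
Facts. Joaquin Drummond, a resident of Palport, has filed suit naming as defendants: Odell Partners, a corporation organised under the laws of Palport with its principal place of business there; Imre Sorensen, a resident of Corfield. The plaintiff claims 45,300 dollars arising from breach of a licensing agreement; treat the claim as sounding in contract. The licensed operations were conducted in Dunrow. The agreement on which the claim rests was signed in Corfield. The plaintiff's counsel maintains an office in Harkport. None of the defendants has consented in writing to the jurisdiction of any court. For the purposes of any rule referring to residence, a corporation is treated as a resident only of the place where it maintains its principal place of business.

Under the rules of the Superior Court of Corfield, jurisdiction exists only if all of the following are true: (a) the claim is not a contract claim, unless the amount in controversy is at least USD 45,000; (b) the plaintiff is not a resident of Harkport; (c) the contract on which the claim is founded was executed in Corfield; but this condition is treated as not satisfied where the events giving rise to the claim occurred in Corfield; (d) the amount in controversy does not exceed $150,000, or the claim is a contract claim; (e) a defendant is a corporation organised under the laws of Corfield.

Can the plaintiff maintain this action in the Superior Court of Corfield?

The Superior Court of Corfield:
  (a) The claim is a contract claim. The proviso rescues it, though: the amount in controversy is $45,300, which meets the $45,000 floor. Met.
  (b) The plaintiff resides in Palport, which is not Harkport. Met.
  (c) The contract was executed in Corfield. And the carve-out is inapplicable — the operative events occurred in Dunrow, not Corfield. Condition met.
  (d) The amount in controversy is 45,300 dollars, within the 150,000 dollars ceiling, so this disjunct is met. Met.
  (e) The corporate defendant(s) are organised in Palport, not Corfield. Not satisfied.
  → Not every requirement is met — no jurisdiction.

No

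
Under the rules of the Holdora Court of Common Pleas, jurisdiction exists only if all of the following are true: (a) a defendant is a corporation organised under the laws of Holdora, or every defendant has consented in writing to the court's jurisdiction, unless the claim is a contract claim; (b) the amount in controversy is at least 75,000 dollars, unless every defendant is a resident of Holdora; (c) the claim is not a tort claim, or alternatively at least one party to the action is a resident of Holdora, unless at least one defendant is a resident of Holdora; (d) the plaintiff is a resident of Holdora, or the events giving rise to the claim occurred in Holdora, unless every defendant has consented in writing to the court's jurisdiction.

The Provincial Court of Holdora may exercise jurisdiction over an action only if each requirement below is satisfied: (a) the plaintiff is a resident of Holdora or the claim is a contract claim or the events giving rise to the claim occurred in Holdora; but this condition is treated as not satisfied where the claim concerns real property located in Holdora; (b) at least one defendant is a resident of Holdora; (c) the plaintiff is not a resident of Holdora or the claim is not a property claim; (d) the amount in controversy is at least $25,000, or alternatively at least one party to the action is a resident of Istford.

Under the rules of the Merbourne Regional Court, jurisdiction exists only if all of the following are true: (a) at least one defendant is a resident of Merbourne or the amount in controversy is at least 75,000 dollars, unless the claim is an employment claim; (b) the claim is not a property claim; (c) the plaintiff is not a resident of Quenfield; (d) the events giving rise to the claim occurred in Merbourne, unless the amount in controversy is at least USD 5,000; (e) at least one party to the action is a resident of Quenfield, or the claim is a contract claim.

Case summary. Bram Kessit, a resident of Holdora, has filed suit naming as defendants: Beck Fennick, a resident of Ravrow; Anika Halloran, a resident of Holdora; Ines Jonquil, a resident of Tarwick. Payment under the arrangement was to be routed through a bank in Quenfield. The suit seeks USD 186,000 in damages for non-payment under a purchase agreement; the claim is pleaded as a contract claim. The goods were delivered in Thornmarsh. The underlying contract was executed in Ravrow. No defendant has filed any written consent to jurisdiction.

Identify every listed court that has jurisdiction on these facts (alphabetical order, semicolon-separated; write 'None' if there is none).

The Holdora Court of Common Pleas:
  (a) No defendant is a corporation; no such written consent has been filed — no alternative holds. However, the claim is a contract claim, so the 'unless' proviso supplies this condition. Satisfied.
  (b) The amount in controversy is 186,000 dollars, which meets the 75,000 dollars floor. Met.
  (c) The claim is a contract claim, not a tort claim, so one alternative holds. Condition met.
  (d) The plaintiff resides in Holdora, so this disjunct is met. Met.
  → The court has jurisdiction.
The Provincial Court of Holdora:
  (a) The plaintiff resides in Holdora, so this disjunct is met. And the carve-out is inapplicable — the claim does not concern real property. Satisfied.
  (b) Anika Halloran resides in Holdora. Met.
  (c) The claim is a contract claim, not a property claim, so one alternative holds. Met.
  (d) The amount in controversy is USD 186,000, which meets the 25,000 dollars floor, which satisfies one of the alternatives. Met.
  → The court has jurisdiction.
The Merbourne Regional Court:
  (a) The amount in controversy is 186,000 dollars, which meets the USD 75,000 floor — that alternative is enough. Satisfied.
  (b) The claim is a contract claim, not a property claim. Satisfied.
  (c) The plaintiff resides in Holdora, which is not Quenfield. Met.
  (d) The operative events occurred in Thornmarsh, not Merbourne. The proviso rescues it, though: the amount in controversy is USD 186,000, which meets the 5,000 dollars floor. Met.
  (e) The claim is a contract claim, so this disjunct is met. Satisfied.
  → Every requirement is satisfied — jurisdiction.

the Holdora Court of Common Pleas; the Merbourne Regional Court; the Provincial Court of Holdora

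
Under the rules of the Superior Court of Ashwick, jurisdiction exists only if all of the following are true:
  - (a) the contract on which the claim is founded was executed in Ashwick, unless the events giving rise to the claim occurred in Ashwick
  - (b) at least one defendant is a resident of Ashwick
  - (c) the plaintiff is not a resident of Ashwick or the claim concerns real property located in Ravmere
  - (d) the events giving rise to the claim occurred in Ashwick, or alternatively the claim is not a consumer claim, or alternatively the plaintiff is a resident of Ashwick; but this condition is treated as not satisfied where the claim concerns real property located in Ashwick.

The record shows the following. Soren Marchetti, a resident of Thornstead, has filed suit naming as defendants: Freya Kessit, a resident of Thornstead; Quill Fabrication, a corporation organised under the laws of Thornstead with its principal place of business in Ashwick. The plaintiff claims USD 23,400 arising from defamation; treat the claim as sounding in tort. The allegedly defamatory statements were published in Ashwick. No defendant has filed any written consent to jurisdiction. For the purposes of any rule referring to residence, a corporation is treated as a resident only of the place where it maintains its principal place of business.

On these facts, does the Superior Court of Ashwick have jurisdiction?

The Superior Court of Ashwick:
  (a) No contract (and hence no place of execution) is alleged. The proviso rescues it, though: the operative events occurred in Ashwick. Satisfied.
  (b) Quill Fabrication resides in Ashwick. Condition met.
  (c) The plaintiff resides in Thornstead, which is not Ashwick — that alternative is enough. Met.
  (d) The operative events occurred in Ashwick, which satisfies one of the alternatives. The exception is not triggered, since the claim does not concern real property. Met.
  → The court has jurisdiction.

Yes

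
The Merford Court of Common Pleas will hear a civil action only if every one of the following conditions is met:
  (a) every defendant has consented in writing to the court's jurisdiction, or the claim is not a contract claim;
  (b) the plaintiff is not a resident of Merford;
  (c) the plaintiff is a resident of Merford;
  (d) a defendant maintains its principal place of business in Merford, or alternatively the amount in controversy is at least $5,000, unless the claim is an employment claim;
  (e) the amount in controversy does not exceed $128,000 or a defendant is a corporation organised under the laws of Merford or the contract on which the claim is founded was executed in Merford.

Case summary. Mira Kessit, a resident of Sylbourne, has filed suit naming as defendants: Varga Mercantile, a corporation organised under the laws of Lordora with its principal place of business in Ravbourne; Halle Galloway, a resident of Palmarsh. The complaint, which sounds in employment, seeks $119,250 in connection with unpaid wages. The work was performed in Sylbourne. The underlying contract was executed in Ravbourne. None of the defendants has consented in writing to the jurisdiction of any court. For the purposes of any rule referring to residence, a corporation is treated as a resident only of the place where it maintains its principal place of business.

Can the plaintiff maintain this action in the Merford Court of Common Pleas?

No

The Merford Court of Common Pleas:
  (a) The claim is an employment claim, not a contract claim, which satisfies one of the alternatives. Met.
  (b) The plaintiff resides in Sylbourne, which is not Merford. Condition met.
  (c) The plaintiff resides in Sylbourne, not Merford. Condition not met.
  (d) The amount in controversy is $119,250, which meets the USD 5,000 floor, which satisfies one of the alternatives. Met.
  (e) The amount in controversy is USD 119,250, within the $128,000 ceiling, so one alternative holds. Met.
  → No jurisdiction.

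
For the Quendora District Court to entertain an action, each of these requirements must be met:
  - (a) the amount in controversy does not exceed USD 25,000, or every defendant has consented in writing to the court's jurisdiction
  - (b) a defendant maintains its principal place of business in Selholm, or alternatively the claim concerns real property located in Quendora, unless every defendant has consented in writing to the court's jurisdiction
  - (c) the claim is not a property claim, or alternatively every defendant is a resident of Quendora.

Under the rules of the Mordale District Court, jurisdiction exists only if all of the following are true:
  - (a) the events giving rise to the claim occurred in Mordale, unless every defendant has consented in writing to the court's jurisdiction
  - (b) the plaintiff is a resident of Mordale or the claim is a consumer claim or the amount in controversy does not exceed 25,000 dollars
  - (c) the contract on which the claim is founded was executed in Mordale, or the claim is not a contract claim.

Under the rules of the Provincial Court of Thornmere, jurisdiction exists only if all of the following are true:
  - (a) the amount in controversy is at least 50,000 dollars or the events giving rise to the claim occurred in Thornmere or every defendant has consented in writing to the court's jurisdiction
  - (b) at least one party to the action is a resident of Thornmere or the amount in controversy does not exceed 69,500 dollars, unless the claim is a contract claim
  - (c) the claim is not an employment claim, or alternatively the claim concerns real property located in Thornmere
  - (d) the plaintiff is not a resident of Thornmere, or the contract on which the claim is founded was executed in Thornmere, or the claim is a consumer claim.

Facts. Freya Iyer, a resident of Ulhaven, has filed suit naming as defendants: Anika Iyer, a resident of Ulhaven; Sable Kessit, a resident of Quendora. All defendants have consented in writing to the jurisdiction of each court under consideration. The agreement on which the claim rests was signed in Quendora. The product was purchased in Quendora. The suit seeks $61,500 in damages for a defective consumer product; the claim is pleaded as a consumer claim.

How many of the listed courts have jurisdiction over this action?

3

The Quendora District Court:
  (a) Every defendant has filed written consent, so this disjunct is met. Condition met.
  (b) No defendant is a corporation; the claim does not concern real property — none of the alternatives is met. But every defendant has filed written consent, and the 'unless' clause therefore excuses the requirement. Met.
  (c) The claim is a consumer claim, not a property claim, so this disjunct is met. Condition met.
  → Every requirement is satisfied — jurisdiction.
The Mordale District Court:
  (a) The operative events occurred in Quendora, not Mordale. However, every defendant has filed written consent, so the 'unless' proviso supplies this condition. Met.
  (b) The claim is a consumer claim, which satisfies one of the alternatives. Condition met.
  (c) The claim is a consumer claim, not a contract claim, so one alternative holds. Condition met.
  → All conditions met; jurisdiction exists.
The Provincial Court of Thornmere:
  (a) The amount in controversy is $61,500, which meets the 50,000 dollars floor — that alternative is enough. Met.
  (b) The amount in controversy is 61,500 dollars, within the $69,500 ceiling — that alternative is enough. Condition met.
  (c) The claim is a consumer claim, not an employment claim — that alternative is enough. Met.
  (d) The plaintiff resides in Ulhaven, which is not Thornmere, so this disjunct is met. Condition met.
  → All conditions met; jurisdiction exists.
Courts with jurisdiction: the Quendora District Court, the Mordale District Court, the Provincial Court of Thornmere — 3 in total.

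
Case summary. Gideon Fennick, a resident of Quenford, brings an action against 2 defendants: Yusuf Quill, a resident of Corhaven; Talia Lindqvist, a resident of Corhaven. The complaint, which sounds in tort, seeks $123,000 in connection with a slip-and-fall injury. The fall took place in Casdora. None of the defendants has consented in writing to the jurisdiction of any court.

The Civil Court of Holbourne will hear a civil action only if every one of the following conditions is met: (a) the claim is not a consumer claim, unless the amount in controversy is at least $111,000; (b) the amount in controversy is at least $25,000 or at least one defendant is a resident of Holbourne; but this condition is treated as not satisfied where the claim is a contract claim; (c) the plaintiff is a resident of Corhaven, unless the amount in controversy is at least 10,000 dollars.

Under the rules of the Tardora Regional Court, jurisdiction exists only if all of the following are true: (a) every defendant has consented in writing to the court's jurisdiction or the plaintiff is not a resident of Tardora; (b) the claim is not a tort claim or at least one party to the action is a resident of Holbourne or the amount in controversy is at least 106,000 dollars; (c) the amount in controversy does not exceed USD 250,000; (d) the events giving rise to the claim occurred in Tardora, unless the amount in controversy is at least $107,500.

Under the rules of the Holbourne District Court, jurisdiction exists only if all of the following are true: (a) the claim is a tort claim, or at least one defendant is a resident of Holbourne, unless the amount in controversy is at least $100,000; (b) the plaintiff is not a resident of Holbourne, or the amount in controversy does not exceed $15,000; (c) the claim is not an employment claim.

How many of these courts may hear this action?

3

The Civil Court of Holbourne:
  (a) The claim is a tort claim, not a consumer claim. Condition met.
  (b) The amount in controversy is $123,000, which meets the 25,000 dollars floor, which satisfies one of the alternatives. The exception is not triggered, since the claim is a tort claim, not a contract claim. Satisfied.
  (c) The plaintiff resides in Quenford, not Corhaven. However, the amount in controversy is USD 123,000, which meets the 10,000 dollars floor, so the 'unless' proviso supplies this condition. Satisfied.
  → Jurisdiction lies.
The Tardora Regional Court:
  (a) The plaintiff resides in Quenford, which is not Tardora, so this disjunct is met. Satisfied.
  (b) The amount in controversy is $123,000, which meets the $106,000 floor, which satisfies one of the alternatives. Met.
  (c) The amount in controversy is USD 123,000, within the $250,000 ceiling. Met.
  (d) The operative events occurred in Casdora, not Tardora. But the amount in controversy is 123,000 dollars, which meets the USD 107,500 floor, and the 'unless' clause therefore excuses the requirement. Condition met.
  → Every requirement is satisfied — jurisdiction.
The Holbourne District Court:
  (a) The claim is a tort claim, so this disjunct is met. Satisfied.
  (b) The plaintiff resides in Quenford, which is not Holbourne — that alternative is enough. Met.
  (c) The claim is a tort claim, not an employment claim. Satisfied.
  → Jurisdiction lies.
Courts with jurisdiction: the Civil Court of Holbourne, the Tardora Regional Court, the Holbourne District Court — 3 in total.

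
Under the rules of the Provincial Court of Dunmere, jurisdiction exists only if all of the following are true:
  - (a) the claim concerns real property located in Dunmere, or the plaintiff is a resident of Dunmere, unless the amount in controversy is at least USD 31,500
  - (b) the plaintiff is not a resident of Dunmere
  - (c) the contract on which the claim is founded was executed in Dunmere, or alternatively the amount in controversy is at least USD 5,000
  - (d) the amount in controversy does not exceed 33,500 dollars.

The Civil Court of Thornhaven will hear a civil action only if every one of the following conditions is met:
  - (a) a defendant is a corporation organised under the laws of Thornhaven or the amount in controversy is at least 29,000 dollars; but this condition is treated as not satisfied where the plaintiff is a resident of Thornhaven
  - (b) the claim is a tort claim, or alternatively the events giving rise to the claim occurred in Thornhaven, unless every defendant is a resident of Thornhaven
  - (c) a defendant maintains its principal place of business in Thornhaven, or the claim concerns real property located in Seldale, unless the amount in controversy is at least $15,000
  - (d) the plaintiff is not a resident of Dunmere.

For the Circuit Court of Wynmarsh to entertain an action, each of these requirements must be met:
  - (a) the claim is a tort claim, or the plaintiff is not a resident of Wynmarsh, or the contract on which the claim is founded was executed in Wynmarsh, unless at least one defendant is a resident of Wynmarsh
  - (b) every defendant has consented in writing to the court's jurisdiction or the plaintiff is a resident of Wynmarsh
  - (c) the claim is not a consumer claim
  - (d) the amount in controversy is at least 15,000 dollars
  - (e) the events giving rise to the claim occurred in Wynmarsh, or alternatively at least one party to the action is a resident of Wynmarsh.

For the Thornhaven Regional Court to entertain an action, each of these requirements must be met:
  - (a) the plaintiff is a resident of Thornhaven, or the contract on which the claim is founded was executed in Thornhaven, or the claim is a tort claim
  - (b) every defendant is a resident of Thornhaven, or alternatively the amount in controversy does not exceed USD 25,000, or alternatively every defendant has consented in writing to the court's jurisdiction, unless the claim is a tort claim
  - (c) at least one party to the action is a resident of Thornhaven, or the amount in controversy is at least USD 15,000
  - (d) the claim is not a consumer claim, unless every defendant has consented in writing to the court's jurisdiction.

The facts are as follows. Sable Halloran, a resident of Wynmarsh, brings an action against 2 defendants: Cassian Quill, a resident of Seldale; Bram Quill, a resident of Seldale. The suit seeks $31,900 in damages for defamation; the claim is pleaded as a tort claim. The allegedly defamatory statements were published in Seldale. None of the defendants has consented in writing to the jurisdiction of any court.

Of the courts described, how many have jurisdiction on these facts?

4

The Provincial Court of Dunmere:
  (a) The claim does not concern real property; the plaintiff resides in Wynmarsh, not Dunmere — no alternative holds. However, the amount in controversy is 31,900 dollars, which meets the USD 31,500 floor, so the 'unless' proviso supplies this condition. Met.
  (b) The plaintiff resides in Wynmarsh, which is not Dunmere. Satisfied.
  (c) The amount in controversy is $31,900, which meets the 5,000 dollars floor, so this disjunct is met. Satisfied.
  (d) The amount in controversy is USD 31,900, within the $33,500 ceiling. Met.
  → The court has jurisdiction.
The Civil Court of Thornhaven:
  (a) The amount in controversy is $31,900, which meets the $29,000 floor — that alternative is enough. The exception is not triggered, since the plaintiff resides in Wynmarsh, not Thornhaven. Met.
  (b) The claim is a tort claim — that alternative is enough. Satisfied.
  (c) No defendant is a corporation; the claim does not concern real property — every alternative fails. The proviso rescues it, though: the amount in controversy is 31,900 dollars, which meets the 15,000 dollars floor. Condition met.
  (d) The plaintiff resides in Wynmarsh, which is not Dunmere. Condition met.
  → Jurisdiction lies.
The Circuit Court of Wynmarsh:
  (a) The claim is a tort claim, which satisfies one of the alternatives. Condition met.
  (b) The plaintiff resides in Wynmarsh — that alternative is enough. Met.
  (c) The claim is a tort claim, not a consumer claim. Met.
  (d) The amount in controversy is USD 31,900, which meets the USD 15,000 floor. Satisfied.
  (e) Sable Halloran resides in Wynmarsh — that alternative is enough. Satisfied.
  → The court has jurisdiction.
The Thornhaven Regional Court:
  (a) The claim is a tort claim, so one alternative holds. Satisfied.
  (b) The defendants reside as follows — Cassian Quill in Seldale, Bram Quill in Seldale — not all in Thornhaven; the amount in controversy is 31,900 dollars, above the USD 25,000 ceiling; no such written consent has been filed — no alternative holds. But the claim is a tort claim, and the 'unless' clause therefore excuses the requirement. Satisfied.
  (c) The amount in controversy is $31,900, which meets the 15,000 dollars floor, which satisfies one of the alternatives. Satisfied.
  (d) The claim is a tort claim, not a consumer claim. Met.
  → Jurisdiction lies.
Courts with jurisdiction: the Provincial Court of Dunmere, the Civil Court of Thornhaven, the Circuit Court of Wynmarsh, the Thornhaven Regional Court — 4 in total.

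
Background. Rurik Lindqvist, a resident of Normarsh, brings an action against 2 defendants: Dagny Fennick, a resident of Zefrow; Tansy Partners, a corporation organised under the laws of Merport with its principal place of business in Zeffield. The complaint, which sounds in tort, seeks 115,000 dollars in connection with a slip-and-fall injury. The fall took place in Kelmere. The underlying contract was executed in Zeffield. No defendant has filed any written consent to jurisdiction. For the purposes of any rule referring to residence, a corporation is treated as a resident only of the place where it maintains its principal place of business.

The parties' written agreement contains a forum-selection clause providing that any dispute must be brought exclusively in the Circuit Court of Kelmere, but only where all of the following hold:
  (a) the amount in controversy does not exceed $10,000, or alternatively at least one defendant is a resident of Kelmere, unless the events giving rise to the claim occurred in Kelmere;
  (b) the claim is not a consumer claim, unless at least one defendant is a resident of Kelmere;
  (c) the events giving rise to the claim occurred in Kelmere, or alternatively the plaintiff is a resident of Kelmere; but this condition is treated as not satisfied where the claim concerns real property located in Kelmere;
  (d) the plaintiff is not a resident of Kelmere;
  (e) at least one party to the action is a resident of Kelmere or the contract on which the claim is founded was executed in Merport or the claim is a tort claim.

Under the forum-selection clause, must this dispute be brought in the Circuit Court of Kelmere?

The Circuit Court of Kelmere:
  (a) The amount in controversy is 115,000 dollars, above the $10,000 ceiling; no defendant resides in Kelmere (they reside in Zefrow, Zeffield) — every alternative fails. However, the operative events occurred in Kelmere, so the 'unless' proviso supplies this condition. Condition met.
  (b) The claim is a tort claim, not a consumer claim. Satisfied.
  (c) The operative events occurred in Kelmere, so this disjunct is met. And the carve-out is inapplicable — the claim does not concern real property. Satisfied.
  (d) The plaintiff resides in Normarsh, which is not Kelmere. Satisfied.
  (e) The claim is a tort claim, so one alternative holds. Condition met.
  → Forum clause is triggered.

Yes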